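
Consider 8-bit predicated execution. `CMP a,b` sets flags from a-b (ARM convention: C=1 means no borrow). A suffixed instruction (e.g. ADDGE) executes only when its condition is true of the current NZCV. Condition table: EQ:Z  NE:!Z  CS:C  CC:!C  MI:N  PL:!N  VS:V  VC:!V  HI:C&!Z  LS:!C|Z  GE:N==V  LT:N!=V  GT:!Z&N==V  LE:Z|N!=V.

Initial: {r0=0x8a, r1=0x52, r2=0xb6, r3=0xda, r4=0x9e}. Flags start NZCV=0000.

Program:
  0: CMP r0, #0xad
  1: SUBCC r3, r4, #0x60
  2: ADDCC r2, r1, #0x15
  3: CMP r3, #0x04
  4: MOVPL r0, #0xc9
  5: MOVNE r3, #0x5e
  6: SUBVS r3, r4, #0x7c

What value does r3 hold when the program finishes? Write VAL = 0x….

VAL = 0x5e

0: ✓ CMP  NZCV=1000
1: ✓ SUBCC  r3←0x3e
2: ✓ ADDCC  r2←0x67
3: ✓ CMP  NZCV=0010
4: ✓ MOVPL  r0←0xc9
5: ✓ MOVNE  r3←0x5e
6: · SUBVS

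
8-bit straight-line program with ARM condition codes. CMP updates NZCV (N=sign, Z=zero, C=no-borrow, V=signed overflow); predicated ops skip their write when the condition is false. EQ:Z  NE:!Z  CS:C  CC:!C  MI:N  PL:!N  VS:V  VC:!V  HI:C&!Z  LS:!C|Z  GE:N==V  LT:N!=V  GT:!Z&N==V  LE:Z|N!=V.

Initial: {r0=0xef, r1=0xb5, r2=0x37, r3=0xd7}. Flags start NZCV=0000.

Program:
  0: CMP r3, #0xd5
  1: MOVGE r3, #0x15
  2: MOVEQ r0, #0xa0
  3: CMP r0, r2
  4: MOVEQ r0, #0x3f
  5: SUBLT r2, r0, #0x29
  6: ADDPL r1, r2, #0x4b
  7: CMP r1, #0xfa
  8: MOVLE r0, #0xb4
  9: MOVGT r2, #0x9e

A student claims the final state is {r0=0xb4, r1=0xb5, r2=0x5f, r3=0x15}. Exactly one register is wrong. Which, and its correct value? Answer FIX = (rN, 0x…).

FIX = (r2, 0xc6)

[0] flags=0010 → (cmp)
[1] flags=0010 GE?T → r3=0x15
[2] flags=0010 EQ?F → skip
[3] flags=1010 → (cmp)
[4] flags=1010 EQ?F → skip
[5] flags=1010 LT?T → r2=0xc6
[6] flags=1010 PL?F → skip
[7] flags=1000 → (cmp)
[8] flags=1000 LE?T → r0=0xb4
[9] flags=1000 GT?F → skip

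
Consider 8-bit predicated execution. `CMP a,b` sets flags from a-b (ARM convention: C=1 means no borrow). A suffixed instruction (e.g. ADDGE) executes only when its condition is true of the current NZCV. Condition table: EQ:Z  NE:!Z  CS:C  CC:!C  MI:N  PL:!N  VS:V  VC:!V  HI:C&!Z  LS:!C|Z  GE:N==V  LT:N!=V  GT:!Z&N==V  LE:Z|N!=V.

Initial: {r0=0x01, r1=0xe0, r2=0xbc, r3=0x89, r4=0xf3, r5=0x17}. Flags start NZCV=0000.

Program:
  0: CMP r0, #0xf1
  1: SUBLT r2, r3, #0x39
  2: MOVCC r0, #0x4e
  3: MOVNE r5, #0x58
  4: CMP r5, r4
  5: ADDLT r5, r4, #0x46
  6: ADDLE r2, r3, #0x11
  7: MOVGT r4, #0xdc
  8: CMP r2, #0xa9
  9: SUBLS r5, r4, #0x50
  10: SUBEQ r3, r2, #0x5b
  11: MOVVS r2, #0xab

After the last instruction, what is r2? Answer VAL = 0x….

VAL = 0xbc

0: ✓ CMP  NZCV=0000
1: · SUBLT
2: ✓ MOVCC  r0←0x4e
3: ✓ MOVNE  r5←0x58
4: ✓ CMP  NZCV=0000
5: · ADDLT
6: · ADDLE
7: ✓ MOVGT  r4←0xdc
8: ✓ CMP  NZCV=0010
9: · SUBLS
10: · SUBEQ
11: · MOVVS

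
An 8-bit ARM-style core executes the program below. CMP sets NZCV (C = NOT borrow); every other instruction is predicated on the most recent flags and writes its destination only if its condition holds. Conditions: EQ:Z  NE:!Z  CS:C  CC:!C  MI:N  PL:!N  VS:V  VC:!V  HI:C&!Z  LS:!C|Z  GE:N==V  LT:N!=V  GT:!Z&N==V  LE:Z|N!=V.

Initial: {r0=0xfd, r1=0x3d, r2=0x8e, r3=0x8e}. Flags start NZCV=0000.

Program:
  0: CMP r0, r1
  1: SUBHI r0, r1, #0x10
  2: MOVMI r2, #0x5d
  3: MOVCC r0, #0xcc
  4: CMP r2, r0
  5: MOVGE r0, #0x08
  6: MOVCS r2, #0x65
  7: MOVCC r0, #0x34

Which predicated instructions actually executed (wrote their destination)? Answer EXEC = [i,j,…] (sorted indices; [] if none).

EXEC = [1,2,5,6]

[0] flags=1010 → (cmp)
[1] flags=1010 HI?T → r0=0x2d
[2] flags=1010 MI?T → r2=0x5d
[3] flags=1010 CC?F → skip
[4] flags=0010 → (cmp)
[5] flags=0010 GE?T → r0=0x08
[6] flags=0010 CS?T → r2=0x65
[7] flags=0010 CC?F → skip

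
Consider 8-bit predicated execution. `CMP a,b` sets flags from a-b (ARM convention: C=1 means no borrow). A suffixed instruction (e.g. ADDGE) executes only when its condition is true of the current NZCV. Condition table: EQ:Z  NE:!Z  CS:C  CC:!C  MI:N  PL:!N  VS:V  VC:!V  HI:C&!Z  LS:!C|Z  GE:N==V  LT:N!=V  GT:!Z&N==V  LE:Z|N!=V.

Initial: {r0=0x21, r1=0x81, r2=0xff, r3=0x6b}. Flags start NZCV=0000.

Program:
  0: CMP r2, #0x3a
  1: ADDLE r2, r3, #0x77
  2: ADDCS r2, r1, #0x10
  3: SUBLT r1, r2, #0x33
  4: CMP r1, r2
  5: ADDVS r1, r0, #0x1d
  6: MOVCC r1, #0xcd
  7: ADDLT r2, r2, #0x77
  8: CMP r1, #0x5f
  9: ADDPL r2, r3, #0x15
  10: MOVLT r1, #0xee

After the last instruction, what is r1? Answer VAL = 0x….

VAL = 0xee

0: ✓ CMP  NZCV=1010
1: ✓ ADDLE  r2←0xe2
2: ✓ ADDCS  r2←0x91
3: ✓ SUBLT  r1←0x5e
4: ✓ CMP  NZCV=1001
5: ✓ ADDVS  r1←0x3e
6: ✓ MOVCC  r1←0xcd
7: · ADDLT
8: ✓ CMP  NZCV=0011
9: ✓ ADDPL  r2←0x80
10: ✓ MOVLT  r1←0xee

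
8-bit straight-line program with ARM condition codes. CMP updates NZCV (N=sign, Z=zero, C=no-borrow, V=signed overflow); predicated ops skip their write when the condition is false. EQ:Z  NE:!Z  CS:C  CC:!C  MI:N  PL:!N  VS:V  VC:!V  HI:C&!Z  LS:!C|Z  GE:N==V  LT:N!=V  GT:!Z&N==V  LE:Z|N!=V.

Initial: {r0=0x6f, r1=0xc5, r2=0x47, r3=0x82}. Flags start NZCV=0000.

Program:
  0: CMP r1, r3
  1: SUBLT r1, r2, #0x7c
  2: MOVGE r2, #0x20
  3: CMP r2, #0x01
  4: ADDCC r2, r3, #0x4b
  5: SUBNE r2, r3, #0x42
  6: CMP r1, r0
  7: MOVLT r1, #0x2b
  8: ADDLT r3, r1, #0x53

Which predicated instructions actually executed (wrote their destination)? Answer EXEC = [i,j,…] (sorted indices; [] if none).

0: ✓ CMP  NZCV=0010
1: · SUBLT
2: ✓ MOVGE  r2←0x20
3: ✓ CMP  NZCV=0010
4: · ADDCC
5: ✓ SUBNE  r2←0x40
6: ✓ CMP  NZCV=0011
7: ✓ MOVLT  r1←0x2b
8: ✓ ADDLT  r3←0x7e

EXEC = [2,5,7,8]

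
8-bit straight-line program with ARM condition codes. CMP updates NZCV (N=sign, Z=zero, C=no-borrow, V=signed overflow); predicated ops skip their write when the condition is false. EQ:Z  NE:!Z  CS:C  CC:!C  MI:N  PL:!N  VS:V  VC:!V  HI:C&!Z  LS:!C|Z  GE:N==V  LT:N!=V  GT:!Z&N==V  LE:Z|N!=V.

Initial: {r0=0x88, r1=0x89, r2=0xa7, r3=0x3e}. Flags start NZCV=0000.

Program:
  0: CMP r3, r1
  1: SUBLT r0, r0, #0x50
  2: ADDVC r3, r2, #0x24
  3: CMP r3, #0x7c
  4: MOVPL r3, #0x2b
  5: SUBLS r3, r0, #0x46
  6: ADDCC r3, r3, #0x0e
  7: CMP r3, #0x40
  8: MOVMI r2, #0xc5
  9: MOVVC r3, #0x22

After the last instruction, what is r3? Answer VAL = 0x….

VAL = 0x22

0: ✓ CMP  NZCV=1001
1: · SUBLT
2: · ADDVC
3: ✓ CMP  NZCV=1000
4: · MOVPL
5: ✓ SUBLS  r3←0x42
6: ✓ ADDCC  r3←0x50
7: ✓ CMP  NZCV=0010
8: · MOVMI
9: ✓ MOVVC  r3←0x22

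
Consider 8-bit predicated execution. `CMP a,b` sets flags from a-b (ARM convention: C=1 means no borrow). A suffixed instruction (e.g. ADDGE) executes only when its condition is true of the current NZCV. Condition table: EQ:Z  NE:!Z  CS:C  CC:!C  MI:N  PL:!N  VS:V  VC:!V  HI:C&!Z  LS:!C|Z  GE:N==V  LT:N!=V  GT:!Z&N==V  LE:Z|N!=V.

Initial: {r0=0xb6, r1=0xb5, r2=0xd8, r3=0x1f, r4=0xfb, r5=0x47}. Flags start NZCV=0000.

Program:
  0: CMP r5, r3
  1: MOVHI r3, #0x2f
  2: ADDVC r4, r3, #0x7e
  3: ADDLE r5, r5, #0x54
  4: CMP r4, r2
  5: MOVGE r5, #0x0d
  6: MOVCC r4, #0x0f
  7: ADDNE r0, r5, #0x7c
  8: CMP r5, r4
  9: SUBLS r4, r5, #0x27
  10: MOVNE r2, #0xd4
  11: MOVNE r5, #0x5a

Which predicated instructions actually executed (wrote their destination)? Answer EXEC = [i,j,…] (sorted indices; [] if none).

0: ✓ CMP  NZCV=0010
1: ✓ MOVHI  r3←0x2f
2: ✓ ADDVC  r4←0xad
3: · ADDLE
4: ✓ CMP  NZCV=1000
5: · MOVGE
6: ✓ MOVCC  r4←0x0f
7: ✓ ADDNE  r0←0xc3
8: ✓ CMP  NZCV=0010
9: · SUBLS
10: ✓ MOVNE  r2←0xd4
11: ✓ MOVNE  r5←0x5a

EXEC = [1,2,6,7,10,11]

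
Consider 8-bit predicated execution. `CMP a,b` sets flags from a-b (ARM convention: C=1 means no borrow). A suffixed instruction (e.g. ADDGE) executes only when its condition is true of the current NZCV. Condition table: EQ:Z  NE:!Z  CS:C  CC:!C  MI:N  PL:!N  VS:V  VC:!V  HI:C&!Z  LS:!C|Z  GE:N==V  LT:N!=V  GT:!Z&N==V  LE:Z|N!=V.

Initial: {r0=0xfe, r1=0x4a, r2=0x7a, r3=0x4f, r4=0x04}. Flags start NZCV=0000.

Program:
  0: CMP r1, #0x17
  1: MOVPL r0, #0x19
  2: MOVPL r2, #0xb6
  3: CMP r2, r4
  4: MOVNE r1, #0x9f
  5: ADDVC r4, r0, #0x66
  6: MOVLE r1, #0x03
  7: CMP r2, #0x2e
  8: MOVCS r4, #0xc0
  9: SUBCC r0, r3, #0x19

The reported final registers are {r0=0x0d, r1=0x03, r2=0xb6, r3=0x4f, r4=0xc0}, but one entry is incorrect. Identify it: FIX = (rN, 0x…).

0: ✓ CMP  NZCV=0010
1: ✓ MOVPL  r0←0x19
2: ✓ MOVPL  r2←0xb6
3: ✓ CMP  NZCV=1010
4: ✓ MOVNE  r1←0x9f
5: ✓ ADDVC  r4←0x7f
6: ✓ MOVLE  r1←0x03
7: ✓ CMP  NZCV=1010
8: ✓ MOVCS  r4←0xc0
9: · SUBCC

FIX = (r0, 0x19)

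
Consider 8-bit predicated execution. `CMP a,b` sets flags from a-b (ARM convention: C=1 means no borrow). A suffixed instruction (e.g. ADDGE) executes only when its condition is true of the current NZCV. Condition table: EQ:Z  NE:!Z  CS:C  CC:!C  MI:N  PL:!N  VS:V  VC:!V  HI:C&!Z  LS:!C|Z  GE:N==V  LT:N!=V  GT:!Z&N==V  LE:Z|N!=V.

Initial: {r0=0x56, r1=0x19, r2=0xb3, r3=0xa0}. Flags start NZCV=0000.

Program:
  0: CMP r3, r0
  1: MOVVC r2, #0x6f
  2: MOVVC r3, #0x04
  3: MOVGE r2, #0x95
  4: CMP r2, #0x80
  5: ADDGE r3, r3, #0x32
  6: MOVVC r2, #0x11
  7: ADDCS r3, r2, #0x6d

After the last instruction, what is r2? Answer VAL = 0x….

VAL = 0x11

0: ✓ CMP  NZCV=0011
1: · MOVVC
2: · MOVVC
3: · MOVGE
4: ✓ CMP  NZCV=0010
5: ✓ ADDGE  r3←0xd2
6: ✓ MOVVC  r2←0x11
7: ✓ ADDCS  r3←0x7e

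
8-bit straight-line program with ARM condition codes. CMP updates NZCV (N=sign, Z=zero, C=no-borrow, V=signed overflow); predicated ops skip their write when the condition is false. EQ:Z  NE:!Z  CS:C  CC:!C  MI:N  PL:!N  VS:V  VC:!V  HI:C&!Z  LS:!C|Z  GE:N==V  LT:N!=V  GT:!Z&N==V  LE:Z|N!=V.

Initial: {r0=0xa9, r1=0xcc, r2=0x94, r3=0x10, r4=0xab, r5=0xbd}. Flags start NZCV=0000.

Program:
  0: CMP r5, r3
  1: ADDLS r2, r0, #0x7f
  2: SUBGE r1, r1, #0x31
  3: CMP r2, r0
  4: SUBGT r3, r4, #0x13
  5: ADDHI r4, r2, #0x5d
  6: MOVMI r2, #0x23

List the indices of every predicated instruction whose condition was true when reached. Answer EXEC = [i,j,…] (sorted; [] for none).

EXEC = [6]

0: ✓ CMP  NZCV=1010
1: · ADDLS
2: · SUBGE
3: ✓ CMP  NZCV=1000
4: · SUBGT
5: · ADDHI
6: ✓ MOVMI  r2←0x23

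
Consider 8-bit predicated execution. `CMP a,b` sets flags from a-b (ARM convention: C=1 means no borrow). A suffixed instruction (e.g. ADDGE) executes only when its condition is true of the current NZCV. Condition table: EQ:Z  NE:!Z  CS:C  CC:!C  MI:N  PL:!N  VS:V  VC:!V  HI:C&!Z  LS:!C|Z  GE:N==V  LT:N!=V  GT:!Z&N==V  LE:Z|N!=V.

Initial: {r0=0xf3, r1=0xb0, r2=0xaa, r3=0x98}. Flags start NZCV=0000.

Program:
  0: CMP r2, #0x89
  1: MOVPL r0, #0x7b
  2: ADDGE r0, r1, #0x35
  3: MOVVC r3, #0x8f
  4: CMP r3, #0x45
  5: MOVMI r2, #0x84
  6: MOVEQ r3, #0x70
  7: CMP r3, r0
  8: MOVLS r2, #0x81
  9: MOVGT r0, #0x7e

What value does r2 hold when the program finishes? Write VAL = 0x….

VAL = 0x81

[0] flags=0010 → (cmp)
[1] flags=0010 PL?T → r0=0x7b
[2] flags=0010 GE?T → r0=0xe5
[3] flags=0010 VC?T → r3=0x8f
[4] flags=0011 → (cmp)
[5] flags=0011 MI?F → skip
[6] flags=0011 EQ?F → skip
[7] flags=1000 → (cmp)
[8] flags=1000 LS?T → r2=0x81
[9] flags=1000 GT?F → skip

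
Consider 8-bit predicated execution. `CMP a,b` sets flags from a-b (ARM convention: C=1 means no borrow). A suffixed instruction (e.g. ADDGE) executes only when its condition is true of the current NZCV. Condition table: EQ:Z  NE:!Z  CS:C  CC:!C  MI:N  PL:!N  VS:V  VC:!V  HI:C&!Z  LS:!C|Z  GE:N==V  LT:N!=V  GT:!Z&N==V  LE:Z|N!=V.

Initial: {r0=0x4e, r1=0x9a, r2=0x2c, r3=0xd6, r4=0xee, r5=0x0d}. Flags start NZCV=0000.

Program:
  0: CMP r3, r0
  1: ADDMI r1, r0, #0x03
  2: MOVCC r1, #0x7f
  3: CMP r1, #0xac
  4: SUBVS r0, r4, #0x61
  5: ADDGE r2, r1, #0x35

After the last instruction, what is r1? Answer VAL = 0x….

[0] flags=1010 → (cmp)
[1] flags=1010 MI?T → r1=0x51
[2] flags=1010 CC?F → skip
[3] flags=1001 → (cmp)
[4] flags=1001 VS?T → r0=0x8d
[5] flags=1001 GE?T → r2=0x86

VAL = 0x51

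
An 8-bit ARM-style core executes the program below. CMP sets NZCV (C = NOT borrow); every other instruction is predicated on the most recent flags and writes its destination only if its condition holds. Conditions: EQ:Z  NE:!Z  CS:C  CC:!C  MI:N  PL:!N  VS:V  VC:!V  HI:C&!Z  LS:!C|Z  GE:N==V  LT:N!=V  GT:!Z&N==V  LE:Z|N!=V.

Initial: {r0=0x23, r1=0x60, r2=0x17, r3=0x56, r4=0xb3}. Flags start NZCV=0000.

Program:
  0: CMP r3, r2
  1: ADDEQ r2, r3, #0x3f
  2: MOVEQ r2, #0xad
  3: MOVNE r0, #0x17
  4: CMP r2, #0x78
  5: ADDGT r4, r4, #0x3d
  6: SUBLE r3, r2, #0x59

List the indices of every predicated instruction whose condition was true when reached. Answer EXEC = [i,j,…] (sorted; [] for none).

0: ✓ CMP  NZCV=0010
1: · ADDEQ
2: · MOVEQ
3: ✓ MOVNE  r0←0x17
4: ✓ CMP  NZCV=1000
5: · ADDGT
6: ✓ SUBLE  r3←0xbe

EXEC = [3,6]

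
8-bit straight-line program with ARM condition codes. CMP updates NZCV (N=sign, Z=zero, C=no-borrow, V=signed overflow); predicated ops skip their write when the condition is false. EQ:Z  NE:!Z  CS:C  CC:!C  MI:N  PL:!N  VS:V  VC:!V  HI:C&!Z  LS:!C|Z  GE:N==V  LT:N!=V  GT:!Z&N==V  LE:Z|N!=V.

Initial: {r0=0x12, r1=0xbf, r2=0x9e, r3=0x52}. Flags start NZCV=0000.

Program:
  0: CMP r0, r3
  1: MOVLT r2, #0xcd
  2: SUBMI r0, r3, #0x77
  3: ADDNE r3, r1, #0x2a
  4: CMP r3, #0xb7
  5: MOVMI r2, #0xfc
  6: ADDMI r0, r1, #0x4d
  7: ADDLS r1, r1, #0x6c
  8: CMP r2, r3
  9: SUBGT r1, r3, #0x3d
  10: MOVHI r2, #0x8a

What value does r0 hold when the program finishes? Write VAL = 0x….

VAL = 0xdb

0: ✓ CMP  NZCV=1000
1: ✓ MOVLT  r2←0xcd
2: ✓ SUBMI  r0←0xdb
3: ✓ ADDNE  r3←0xe9
4: ✓ CMP  NZCV=0010
5: · MOVMI
6: · ADDMI
7: · ADDLS
8: ✓ CMP  NZCV=1000
9: · SUBGT
10: · MOVHI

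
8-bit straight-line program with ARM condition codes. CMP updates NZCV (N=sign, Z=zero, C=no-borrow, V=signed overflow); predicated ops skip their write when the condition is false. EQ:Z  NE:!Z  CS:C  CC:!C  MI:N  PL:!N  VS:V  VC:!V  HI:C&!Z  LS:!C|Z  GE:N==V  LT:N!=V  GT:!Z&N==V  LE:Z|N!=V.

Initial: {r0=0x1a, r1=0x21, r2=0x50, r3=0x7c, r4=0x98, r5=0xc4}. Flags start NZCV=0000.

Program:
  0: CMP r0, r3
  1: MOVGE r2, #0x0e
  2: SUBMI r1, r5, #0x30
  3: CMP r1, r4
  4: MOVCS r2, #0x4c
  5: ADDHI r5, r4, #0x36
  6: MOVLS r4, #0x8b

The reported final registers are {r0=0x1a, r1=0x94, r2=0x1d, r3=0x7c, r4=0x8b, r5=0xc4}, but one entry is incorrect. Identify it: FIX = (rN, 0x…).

FIX = (r2, 0x50)

0: ✓ CMP  NZCV=1000
1: · MOVGE
2: ✓ SUBMI  r1←0x94
3: ✓ CMP  NZCV=1000
4: · MOVCS
5: · ADDHI
6: ✓ MOVLS  r4←0x8b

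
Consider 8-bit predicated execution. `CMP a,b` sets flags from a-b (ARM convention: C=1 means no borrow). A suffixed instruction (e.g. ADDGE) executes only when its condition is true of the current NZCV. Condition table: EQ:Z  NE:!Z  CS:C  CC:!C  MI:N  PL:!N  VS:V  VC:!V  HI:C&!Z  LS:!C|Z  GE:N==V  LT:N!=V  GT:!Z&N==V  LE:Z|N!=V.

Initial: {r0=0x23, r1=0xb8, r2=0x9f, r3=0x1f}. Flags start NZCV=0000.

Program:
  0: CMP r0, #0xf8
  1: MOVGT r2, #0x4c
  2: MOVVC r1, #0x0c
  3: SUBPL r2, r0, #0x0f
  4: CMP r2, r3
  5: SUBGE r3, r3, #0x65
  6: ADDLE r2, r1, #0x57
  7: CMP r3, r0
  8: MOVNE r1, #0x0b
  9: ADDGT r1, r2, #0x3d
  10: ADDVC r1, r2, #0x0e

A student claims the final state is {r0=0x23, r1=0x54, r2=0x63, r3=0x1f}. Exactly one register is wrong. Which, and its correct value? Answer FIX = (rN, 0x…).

0: ✓ CMP  NZCV=0000
1: ✓ MOVGT  r2←0x4c
2: ✓ MOVVC  r1←0x0c
3: ✓ SUBPL  r2←0x14
4: ✓ CMP  NZCV=1000
5: · SUBGE
6: ✓ ADDLE  r2←0x63
7: ✓ CMP  NZCV=1000
8: ✓ MOVNE  r1←0x0b
9: · ADDGT
10: ✓ ADDVC  r1←0x71

FIX = (r1, 0x71)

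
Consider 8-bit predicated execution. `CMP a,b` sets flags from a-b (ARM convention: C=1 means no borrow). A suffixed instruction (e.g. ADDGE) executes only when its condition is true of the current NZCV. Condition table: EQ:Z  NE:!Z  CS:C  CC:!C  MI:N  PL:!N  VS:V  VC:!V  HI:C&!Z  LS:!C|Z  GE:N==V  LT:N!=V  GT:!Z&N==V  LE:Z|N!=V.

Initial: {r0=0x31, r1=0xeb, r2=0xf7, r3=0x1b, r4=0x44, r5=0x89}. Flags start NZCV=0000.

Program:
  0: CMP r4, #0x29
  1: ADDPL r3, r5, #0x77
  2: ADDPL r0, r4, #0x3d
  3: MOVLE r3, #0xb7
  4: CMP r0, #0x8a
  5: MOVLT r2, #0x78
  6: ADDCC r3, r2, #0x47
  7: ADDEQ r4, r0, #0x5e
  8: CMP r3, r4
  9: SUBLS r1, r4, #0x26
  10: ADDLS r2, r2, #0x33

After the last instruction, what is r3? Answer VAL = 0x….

0: ✓ CMP  NZCV=0010
1: ✓ ADDPL  r3←0x00
2: ✓ ADDPL  r0←0x81
3: · MOVLE
4: ✓ CMP  NZCV=1000
5: ✓ MOVLT  r2←0x78
6: ✓ ADDCC  r3←0xbf
7: · ADDEQ
8: ✓ CMP  NZCV=0011
9: · SUBLS
10: · ADDLS

VAL = 0xbf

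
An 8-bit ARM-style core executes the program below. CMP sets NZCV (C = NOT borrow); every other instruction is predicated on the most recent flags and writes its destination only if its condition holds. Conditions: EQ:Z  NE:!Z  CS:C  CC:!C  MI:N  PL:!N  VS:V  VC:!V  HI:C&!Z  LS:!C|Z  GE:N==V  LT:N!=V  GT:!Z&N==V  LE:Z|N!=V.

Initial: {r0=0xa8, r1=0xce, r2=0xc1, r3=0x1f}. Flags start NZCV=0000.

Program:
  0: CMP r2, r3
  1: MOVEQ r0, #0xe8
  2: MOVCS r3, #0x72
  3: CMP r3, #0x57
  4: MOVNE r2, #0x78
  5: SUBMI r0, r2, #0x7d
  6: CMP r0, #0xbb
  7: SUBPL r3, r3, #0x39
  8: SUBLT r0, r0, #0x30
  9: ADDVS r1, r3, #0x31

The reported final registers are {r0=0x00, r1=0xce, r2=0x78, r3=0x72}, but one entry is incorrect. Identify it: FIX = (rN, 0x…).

0: ✓ CMP  NZCV=1010
1: · MOVEQ
2: ✓ MOVCS  r3←0x72
3: ✓ CMP  NZCV=0010
4: ✓ MOVNE  r2←0x78
5: · SUBMI
6: ✓ CMP  NZCV=1000
7: · SUBPL
8: ✓ SUBLT  r0←0x78
9: · ADDVS

FIX = (r0, 0x78)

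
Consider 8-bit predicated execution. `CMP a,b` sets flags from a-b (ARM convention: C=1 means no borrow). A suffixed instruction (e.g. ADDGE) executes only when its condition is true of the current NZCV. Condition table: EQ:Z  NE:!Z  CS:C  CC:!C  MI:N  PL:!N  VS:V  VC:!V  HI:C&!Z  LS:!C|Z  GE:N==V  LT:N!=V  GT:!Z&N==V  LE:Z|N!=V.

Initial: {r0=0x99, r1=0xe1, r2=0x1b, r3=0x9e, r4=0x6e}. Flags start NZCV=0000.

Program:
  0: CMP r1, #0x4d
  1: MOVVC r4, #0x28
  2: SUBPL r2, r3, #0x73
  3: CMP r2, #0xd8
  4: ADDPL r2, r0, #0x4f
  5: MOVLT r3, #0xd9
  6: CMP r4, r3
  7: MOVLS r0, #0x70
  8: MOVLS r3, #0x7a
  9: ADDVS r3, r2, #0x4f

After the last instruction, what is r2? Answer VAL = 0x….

VAL = 0xe8

0: ✓ CMP  NZCV=1010
1: ✓ MOVVC  r4←0x28
2: · SUBPL
3: ✓ CMP  NZCV=0000
4: ✓ ADDPL  r2←0xe8
5: · MOVLT
6: ✓ CMP  NZCV=1001
7: ✓ MOVLS  r0←0x70
8: ✓ MOVLS  r3←0x7a
9: ✓ ADDVS  r3←0x37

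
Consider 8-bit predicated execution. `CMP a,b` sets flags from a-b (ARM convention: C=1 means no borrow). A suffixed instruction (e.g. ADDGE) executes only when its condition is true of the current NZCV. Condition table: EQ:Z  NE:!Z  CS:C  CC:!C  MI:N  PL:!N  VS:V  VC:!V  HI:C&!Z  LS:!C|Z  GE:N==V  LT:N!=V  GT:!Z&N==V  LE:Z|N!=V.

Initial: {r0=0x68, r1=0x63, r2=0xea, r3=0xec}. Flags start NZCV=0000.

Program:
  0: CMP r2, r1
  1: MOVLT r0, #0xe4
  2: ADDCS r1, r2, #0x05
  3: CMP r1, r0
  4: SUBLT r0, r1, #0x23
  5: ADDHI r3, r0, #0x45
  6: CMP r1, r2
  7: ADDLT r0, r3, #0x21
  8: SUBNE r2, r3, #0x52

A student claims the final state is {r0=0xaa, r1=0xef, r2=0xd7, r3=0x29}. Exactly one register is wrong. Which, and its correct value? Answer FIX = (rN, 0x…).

[0] flags=1010 → (cmp)
[1] flags=1010 LT?T → r0=0xe4
[2] flags=1010 CS?T → r1=0xef
[3] flags=0010 → (cmp)
[4] flags=0010 LT?F → skip
[5] flags=0010 HI?T → r3=0x29
[6] flags=0010 → (cmp)
[7] flags=0010 LT?F → skip
[8] flags=0010 NE?T → r2=0xd7

FIX = (r0, 0xe4)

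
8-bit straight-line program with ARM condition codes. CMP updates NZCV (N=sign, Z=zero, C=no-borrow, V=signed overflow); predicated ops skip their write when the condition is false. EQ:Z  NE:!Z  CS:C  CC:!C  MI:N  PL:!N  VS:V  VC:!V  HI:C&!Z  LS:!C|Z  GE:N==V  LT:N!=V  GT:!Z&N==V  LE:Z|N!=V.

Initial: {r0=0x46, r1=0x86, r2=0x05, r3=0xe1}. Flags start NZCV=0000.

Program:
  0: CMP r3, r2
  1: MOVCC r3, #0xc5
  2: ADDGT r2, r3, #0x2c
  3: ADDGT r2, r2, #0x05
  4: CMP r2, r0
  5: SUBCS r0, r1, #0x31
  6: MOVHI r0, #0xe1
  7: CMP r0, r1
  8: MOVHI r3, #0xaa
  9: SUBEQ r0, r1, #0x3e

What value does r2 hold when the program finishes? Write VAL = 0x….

VAL = 0x05

0: ✓ CMP  NZCV=1010
1: · MOVCC
2: · ADDGT
3: · ADDGT
4: ✓ CMP  NZCV=1000
5: · SUBCS
6: · MOVHI
7: ✓ CMP  NZCV=1001
8: · MOVHI
9: · SUBEQ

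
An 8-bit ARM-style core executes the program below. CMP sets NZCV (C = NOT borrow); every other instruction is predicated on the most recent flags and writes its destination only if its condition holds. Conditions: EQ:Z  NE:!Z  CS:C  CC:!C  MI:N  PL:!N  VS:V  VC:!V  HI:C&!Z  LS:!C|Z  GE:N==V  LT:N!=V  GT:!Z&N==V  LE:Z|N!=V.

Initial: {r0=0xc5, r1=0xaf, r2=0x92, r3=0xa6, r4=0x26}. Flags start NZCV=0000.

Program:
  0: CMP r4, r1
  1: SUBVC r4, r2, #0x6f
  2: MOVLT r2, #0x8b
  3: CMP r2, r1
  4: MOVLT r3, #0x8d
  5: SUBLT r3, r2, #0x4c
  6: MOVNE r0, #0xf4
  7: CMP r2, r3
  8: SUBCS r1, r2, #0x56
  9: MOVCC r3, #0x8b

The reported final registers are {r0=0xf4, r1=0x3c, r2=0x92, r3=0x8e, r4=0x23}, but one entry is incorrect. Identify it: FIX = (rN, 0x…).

[0] flags=0000 → (cmp)
[1] flags=0000 VC?T → r4=0x23
[2] flags=0000 LT?F → skip
[3] flags=1000 → (cmp)
[4] flags=1000 LT?T → r3=0x8d
[5] flags=1000 LT?T → r3=0x46
[6] flags=1000 NE?T → r0=0xf4
[7] flags=0011 → (cmp)
[8] flags=0011 CS?T → r1=0x3c
[9] flags=0011 CC?F → skip

FIX = (r3, 0x46)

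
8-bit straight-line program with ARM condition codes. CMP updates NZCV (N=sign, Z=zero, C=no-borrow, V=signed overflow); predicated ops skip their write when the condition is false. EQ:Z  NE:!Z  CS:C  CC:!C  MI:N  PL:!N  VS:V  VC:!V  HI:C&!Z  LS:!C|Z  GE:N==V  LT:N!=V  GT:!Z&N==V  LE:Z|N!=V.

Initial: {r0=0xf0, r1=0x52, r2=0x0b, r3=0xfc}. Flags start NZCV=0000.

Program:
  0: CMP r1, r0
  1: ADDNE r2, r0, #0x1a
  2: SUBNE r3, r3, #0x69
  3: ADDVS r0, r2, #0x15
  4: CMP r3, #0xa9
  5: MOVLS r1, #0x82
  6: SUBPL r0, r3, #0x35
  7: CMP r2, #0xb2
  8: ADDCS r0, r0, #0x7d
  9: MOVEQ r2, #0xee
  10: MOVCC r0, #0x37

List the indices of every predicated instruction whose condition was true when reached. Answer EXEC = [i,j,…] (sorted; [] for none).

[0] flags=0000 → (cmp)
[1] flags=0000 NE?T → r2=0x0a
[2] flags=0000 NE?T → r3=0x93
[3] flags=0000 VS?F → skip
[4] flags=1000 → (cmp)
[5] flags=1000 LS?T → r1=0x82
[6] flags=1000 PL?F → skip
[7] flags=0000 → (cmp)
[8] flags=0000 CS?F → skip
[9] flags=0000 EQ?F → skip
[10] flags=0000 CC?T → r0=0x37

EXEC = [1,2,5,10]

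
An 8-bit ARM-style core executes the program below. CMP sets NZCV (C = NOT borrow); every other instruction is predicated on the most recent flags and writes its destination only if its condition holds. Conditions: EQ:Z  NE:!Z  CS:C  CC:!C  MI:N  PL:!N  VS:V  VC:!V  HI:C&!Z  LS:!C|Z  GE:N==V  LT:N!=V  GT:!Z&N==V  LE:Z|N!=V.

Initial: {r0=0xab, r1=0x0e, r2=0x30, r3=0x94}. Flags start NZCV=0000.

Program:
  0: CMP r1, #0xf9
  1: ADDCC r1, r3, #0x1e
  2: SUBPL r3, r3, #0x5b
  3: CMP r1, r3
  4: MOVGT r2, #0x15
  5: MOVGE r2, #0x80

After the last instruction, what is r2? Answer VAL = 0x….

0: ✓ CMP  NZCV=0000
1: ✓ ADDCC  r1←0xb2
2: ✓ SUBPL  r3←0x39
3: ✓ CMP  NZCV=0011
4: · MOVGT
5: · MOVGE

VAL = 0x30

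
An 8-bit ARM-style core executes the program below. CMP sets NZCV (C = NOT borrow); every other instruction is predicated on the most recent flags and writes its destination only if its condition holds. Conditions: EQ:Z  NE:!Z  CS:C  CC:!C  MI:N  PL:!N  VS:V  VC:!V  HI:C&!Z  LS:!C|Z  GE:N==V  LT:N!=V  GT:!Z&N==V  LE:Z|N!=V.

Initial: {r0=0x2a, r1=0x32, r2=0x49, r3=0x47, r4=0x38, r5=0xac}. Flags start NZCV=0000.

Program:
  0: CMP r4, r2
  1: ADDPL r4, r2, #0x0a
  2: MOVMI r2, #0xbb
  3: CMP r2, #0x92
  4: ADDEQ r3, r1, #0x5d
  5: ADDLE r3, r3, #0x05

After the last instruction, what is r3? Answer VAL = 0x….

0: ✓ CMP  NZCV=1000
1: · ADDPL
2: ✓ MOVMI  r2←0xbb
3: ✓ CMP  NZCV=0010
4: · ADDEQ
5: · ADDLE

VAL = 0x47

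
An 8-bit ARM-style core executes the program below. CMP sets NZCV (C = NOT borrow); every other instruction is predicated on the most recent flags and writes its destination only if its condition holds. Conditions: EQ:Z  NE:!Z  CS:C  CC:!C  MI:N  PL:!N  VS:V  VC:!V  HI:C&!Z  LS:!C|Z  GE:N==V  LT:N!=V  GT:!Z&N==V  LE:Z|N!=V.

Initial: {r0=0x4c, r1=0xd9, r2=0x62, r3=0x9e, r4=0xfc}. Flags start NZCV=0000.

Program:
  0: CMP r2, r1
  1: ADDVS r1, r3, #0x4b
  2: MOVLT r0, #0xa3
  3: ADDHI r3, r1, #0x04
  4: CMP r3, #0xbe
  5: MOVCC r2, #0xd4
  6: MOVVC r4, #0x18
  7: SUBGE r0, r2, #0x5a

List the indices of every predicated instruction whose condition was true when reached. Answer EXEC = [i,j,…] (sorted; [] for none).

0: ✓ CMP  NZCV=1001
1: ✓ ADDVS  r1←0xe9
2: · MOVLT
3: · ADDHI
4: ✓ CMP  NZCV=1000
5: ✓ MOVCC  r2←0xd4
6: ✓ MOVVC  r4←0x18
7: · SUBGE

EXEC = [1,5,6]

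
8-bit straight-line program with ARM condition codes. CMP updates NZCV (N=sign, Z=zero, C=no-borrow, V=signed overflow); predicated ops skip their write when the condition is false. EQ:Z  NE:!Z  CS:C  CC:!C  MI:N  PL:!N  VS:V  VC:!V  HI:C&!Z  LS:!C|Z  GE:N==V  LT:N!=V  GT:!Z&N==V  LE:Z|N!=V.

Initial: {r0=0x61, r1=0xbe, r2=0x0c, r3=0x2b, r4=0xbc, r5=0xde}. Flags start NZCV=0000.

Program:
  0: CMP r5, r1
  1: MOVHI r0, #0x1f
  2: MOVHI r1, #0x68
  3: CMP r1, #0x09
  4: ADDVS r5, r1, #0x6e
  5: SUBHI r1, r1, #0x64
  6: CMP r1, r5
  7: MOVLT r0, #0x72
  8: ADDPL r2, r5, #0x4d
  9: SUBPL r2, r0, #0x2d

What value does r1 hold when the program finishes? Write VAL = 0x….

[0] flags=0010 → (cmp)
[1] flags=0010 HI?T → r0=0x1f
[2] flags=0010 HI?T → r1=0x68
[3] flags=0010 → (cmp)
[4] flags=0010 VS?F → skip
[5] flags=0010 HI?T → r1=0x04
[6] flags=0000 → (cmp)
[7] flags=0000 LT?F → skip
[8] flags=0000 PL?T → r2=0x2b
[9] flags=0000 PL?T → r2=0xf2

VAL = 0x04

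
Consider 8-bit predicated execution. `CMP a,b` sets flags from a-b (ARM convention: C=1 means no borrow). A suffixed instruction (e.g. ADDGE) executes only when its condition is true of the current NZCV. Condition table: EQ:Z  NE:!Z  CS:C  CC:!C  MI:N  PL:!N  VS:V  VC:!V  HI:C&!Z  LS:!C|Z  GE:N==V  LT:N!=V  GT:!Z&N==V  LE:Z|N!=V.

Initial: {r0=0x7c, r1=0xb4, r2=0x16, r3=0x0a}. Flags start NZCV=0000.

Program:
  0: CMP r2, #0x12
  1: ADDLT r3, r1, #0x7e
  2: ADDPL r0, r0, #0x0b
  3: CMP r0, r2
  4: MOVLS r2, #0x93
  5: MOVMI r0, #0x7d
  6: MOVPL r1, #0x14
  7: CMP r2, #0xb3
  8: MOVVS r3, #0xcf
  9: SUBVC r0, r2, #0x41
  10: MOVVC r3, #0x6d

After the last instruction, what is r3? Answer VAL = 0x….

VAL = 0x6d

[0] flags=0010 → (cmp)
[1] flags=0010 LT?F → skip
[2] flags=0010 PL?T → r0=0x87
[3] flags=0011 → (cmp)
[4] flags=0011 LS?F → skip
[5] flags=0011 MI?F → skip
[6] flags=0011 PL?T → r1=0x14
[7] flags=0000 → (cmp)
[8] flags=0000 VS?F → skip
[9] flags=0000 VC?T → r0=0xd5
[10] flags=0000 VC?T → r3=0x6d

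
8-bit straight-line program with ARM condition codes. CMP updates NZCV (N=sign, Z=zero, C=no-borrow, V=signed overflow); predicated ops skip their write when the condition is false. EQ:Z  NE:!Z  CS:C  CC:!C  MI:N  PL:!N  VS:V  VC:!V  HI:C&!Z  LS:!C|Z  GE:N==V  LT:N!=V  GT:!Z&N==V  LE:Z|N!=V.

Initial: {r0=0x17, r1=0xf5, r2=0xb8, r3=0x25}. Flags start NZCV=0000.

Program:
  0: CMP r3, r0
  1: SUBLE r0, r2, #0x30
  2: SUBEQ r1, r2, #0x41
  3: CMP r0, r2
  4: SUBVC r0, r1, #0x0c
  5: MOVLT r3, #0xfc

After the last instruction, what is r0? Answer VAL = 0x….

[0] flags=0010 → (cmp)
[1] flags=0010 LE?F → skip
[2] flags=0010 EQ?F → skip
[3] flags=0000 → (cmp)
[4] flags=0000 VC?T → r0=0xe9
[5] flags=0000 LT?F → skip

VAL = 0xe9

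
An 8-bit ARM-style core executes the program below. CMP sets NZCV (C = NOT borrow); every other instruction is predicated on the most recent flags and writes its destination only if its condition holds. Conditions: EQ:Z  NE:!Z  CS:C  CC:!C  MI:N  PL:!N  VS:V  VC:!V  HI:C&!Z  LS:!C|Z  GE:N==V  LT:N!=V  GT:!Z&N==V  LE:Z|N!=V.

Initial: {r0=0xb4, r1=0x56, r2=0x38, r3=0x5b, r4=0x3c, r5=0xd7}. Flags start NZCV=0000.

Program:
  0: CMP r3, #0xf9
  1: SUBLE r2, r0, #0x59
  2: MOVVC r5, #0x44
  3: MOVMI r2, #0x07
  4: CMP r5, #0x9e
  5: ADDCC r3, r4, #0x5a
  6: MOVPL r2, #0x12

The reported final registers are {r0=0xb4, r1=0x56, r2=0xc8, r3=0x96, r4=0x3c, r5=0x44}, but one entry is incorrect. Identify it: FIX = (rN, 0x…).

FIX = (r2, 0x38)

0: ✓ CMP  NZCV=0000
1: · SUBLE
2: ✓ MOVVC  r5←0x44
3: · MOVMI
4: ✓ CMP  NZCV=1001
5: ✓ ADDCC  r3←0x96
6: · MOVPL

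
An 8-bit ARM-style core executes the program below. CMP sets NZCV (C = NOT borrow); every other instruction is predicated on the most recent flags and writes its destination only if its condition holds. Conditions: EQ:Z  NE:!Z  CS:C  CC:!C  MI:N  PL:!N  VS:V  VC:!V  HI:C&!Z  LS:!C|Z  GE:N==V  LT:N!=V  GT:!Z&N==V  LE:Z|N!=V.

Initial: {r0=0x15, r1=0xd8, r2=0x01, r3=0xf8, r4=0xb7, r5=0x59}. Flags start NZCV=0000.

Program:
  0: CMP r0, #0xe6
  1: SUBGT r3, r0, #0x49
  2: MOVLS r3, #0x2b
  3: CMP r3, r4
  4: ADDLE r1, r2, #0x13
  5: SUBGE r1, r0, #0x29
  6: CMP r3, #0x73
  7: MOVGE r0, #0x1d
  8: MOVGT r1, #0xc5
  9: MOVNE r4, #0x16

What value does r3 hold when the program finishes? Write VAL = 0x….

VAL = 0x2b

0: ✓ CMP  NZCV=0000
1: ✓ SUBGT  r3←0xcc
2: ✓ MOVLS  r3←0x2b
3: ✓ CMP  NZCV=0000
4: · ADDLE
5: ✓ SUBGE  r1←0xec
6: ✓ CMP  NZCV=1000
7: · MOVGE
8: · MOVGT
9: ✓ MOVNE  r4←0x16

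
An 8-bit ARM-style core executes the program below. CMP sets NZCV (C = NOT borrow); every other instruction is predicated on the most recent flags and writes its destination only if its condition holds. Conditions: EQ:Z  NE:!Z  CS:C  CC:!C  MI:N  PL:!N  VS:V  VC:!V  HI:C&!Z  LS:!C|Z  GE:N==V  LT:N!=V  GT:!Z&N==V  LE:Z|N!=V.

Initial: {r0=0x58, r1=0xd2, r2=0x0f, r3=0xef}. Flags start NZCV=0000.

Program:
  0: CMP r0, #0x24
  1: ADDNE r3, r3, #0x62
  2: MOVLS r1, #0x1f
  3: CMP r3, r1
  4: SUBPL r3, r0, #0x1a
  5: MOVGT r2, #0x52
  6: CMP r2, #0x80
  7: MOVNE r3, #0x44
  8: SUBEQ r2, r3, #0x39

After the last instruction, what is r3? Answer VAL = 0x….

[0] flags=0010 → (cmp)
[1] flags=0010 NE?T → r3=0x51
[2] flags=0010 LS?F → skip
[3] flags=0000 → (cmp)
[4] flags=0000 PL?T → r3=0x3e
[5] flags=0000 GT?T → r2=0x52
[6] flags=1001 → (cmp)
[7] flags=1001 NE?T → r3=0x44
[8] flags=1001 EQ?F → skip

VAL = 0x44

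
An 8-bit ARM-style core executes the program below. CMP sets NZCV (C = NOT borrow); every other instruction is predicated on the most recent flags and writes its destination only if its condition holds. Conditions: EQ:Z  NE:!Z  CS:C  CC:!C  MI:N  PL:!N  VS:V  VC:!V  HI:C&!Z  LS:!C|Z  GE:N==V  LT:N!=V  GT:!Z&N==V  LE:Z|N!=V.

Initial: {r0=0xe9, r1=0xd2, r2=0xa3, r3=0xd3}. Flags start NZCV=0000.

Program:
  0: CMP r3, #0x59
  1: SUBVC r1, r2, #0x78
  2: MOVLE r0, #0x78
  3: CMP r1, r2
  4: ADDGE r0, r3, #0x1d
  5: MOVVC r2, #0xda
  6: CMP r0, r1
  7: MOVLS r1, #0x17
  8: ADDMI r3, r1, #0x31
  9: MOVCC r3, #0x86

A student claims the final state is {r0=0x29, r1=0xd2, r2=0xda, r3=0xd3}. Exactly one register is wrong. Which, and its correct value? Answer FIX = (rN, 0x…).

FIX = (r0, 0xf0)

[0] flags=0011 → (cmp)
[1] flags=0011 VC?F → skip
[2] flags=0011 LE?T → r0=0x78
[3] flags=0010 → (cmp)
[4] flags=0010 GE?T → r0=0xf0
[5] flags=0010 VC?T → r2=0xda
[6] flags=0010 → (cmp)
[7] flags=0010 LS?F → skip
[8] flags=0010 MI?F → skip
[9] flags=0010 CC?F → skip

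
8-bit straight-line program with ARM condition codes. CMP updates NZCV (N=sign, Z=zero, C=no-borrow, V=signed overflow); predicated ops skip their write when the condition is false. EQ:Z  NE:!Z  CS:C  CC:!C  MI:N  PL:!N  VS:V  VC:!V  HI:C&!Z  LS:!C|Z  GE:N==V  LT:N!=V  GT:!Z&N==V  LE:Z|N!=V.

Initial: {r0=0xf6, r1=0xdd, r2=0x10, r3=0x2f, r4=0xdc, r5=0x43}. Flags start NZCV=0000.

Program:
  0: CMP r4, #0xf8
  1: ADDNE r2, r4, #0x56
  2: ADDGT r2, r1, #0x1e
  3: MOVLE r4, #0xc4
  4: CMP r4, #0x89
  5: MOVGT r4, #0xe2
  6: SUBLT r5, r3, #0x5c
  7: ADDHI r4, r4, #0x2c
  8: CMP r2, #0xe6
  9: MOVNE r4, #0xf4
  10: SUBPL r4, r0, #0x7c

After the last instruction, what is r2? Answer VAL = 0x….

[0] flags=1000 → (cmp)
[1] flags=1000 NE?T → r2=0x32
[2] flags=1000 GT?F → skip
[3] flags=1000 LE?T → r4=0xc4
[4] flags=0010 → (cmp)
[5] flags=0010 GT?T → r4=0xe2
[6] flags=0010 LT?F → skip
[7] flags=0010 HI?T → r4=0x0e
[8] flags=0000 → (cmp)
[9] flags=0000 NE?T → r4=0xf4
[10] flags=0000 PL?T → r4=0x7a

VAL = 0x32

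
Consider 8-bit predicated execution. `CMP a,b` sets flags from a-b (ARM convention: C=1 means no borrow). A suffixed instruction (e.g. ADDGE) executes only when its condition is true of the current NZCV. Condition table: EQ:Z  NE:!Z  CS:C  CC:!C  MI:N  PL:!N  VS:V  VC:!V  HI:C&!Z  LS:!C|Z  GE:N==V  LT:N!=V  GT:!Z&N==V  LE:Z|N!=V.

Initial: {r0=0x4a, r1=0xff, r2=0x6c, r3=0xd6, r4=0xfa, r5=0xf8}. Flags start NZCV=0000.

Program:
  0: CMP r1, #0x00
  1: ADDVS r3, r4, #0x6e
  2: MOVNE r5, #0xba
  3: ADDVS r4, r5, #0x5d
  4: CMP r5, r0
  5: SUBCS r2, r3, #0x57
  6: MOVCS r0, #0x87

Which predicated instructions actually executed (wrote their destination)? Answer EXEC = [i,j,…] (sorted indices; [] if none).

[0] flags=1010 → (cmp)
[1] flags=1010 VS?F → skip
[2] flags=1010 NE?T → r5=0xba
[3] flags=1010 VS?F → skip
[4] flags=0011 → (cmp)
[5] flags=0011 CS?T → r2=0x7f
[6] flags=0011 CS?T → r0=0x87

EXEC = [2,5,6]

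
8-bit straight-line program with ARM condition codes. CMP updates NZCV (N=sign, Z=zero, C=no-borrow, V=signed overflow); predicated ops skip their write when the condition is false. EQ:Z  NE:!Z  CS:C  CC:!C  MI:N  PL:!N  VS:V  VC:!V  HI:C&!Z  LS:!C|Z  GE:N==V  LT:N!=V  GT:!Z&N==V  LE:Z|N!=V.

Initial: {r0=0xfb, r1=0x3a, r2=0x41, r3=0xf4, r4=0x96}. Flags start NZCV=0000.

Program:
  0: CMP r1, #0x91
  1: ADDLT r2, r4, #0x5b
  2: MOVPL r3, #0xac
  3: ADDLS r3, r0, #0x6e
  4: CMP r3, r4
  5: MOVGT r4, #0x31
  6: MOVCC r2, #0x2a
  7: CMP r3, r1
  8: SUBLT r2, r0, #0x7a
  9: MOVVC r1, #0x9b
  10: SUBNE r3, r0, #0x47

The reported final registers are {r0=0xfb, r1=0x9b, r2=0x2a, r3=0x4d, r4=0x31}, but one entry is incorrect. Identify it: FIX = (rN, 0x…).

FIX = (r3, 0xb4)

0: ✓ CMP  NZCV=1001
1: · ADDLT
2: · MOVPL
3: ✓ ADDLS  r3←0x69
4: ✓ CMP  NZCV=1001
5: ✓ MOVGT  r4←0x31
6: ✓ MOVCC  r2←0x2a
7: ✓ CMP  NZCV=0010
8: · SUBLT
9: ✓ MOVVC  r1←0x9b
10: ✓ SUBNE  r3←0xb4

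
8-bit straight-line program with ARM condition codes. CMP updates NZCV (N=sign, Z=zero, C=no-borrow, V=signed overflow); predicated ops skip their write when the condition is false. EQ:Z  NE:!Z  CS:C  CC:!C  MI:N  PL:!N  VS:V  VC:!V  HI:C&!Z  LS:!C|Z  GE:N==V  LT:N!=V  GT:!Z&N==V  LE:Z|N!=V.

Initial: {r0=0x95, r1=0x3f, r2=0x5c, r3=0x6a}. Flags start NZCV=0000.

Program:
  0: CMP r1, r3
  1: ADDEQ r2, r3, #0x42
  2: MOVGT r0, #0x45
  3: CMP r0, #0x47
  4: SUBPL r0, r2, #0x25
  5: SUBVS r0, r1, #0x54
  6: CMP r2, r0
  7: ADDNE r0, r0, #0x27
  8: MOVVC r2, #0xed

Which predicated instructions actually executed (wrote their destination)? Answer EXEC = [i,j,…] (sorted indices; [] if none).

EXEC = [4,5,7,8]

0: ✓ CMP  NZCV=1000
1: · ADDEQ
2: · MOVGT
3: ✓ CMP  NZCV=0011
4: ✓ SUBPL  r0←0x37
5: ✓ SUBVS  r0←0xeb
6: ✓ CMP  NZCV=0000
7: ✓ ADDNE  r0←0x12
8: ✓ MOVVC  r2←0xed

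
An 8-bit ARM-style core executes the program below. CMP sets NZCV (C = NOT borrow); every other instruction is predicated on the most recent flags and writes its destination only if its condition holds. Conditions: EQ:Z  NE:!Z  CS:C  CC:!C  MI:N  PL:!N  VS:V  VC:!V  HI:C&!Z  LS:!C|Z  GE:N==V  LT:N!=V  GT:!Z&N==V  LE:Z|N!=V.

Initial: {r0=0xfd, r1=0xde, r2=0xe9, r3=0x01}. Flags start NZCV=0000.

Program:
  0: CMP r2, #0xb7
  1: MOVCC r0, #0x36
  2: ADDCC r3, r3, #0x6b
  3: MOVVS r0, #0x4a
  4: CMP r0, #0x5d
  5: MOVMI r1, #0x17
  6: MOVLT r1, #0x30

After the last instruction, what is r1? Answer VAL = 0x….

VAL = 0x30

0: ✓ CMP  NZCV=0010
1: · MOVCC
2: · ADDCC
3: · MOVVS
4: ✓ CMP  NZCV=1010
5: ✓ MOVMI  r1←0x17
6: ✓ MOVLT  r1←0x30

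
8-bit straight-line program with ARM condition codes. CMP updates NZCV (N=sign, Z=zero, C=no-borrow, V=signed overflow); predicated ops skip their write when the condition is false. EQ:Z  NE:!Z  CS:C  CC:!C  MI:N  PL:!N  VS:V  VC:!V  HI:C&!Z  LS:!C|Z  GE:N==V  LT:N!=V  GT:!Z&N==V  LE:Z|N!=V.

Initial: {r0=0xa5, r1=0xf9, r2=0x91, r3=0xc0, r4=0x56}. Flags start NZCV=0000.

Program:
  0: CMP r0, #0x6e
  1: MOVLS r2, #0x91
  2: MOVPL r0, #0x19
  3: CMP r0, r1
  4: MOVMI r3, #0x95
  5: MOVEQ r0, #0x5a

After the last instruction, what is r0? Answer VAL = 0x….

[0] flags=0011 → (cmp)
[1] flags=0011 LS?F → skip
[2] flags=0011 PL?T → r0=0x19
[3] flags=0000 → (cmp)
[4] flags=0000 MI?F → skip
[5] flags=0000 EQ?F → skip

VAL = 0x19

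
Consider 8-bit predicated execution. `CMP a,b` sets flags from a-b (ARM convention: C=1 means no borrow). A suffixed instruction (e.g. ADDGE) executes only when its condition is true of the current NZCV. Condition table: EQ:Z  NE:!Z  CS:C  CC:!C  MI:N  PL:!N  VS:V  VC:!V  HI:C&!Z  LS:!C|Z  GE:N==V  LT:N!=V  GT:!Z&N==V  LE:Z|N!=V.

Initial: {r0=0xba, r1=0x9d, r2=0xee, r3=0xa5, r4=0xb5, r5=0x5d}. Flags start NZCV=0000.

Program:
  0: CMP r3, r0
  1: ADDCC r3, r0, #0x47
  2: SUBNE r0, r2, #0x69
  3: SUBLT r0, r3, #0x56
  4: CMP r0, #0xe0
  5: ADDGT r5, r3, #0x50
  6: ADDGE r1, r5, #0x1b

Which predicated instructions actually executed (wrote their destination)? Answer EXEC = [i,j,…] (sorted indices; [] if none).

0: ✓ CMP  NZCV=1000
1: ✓ ADDCC  r3←0x01
2: ✓ SUBNE  r0←0x85
3: ✓ SUBLT  r0←0xab
4: ✓ CMP  NZCV=1000
5: · ADDGT
6: · ADDGE

EXEC = [1,2,3]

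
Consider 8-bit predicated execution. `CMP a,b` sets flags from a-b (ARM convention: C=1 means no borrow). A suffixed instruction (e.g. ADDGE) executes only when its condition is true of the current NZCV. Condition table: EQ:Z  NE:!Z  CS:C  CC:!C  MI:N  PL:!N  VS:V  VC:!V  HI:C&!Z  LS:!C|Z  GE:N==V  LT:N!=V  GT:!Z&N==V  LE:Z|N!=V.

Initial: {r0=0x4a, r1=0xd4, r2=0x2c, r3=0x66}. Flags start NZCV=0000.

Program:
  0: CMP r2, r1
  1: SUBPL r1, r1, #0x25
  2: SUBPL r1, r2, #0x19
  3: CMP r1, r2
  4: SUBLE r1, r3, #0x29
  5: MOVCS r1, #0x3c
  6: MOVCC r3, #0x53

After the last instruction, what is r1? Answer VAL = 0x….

VAL = 0x3d

0: ✓ CMP  NZCV=0000
1: ✓ SUBPL  r1←0xaf
2: ✓ SUBPL  r1←0x13
3: ✓ CMP  NZCV=1000
4: ✓ SUBLE  r1←0x3d
5: · MOVCS
6: ✓ MOVCC  r3←0x53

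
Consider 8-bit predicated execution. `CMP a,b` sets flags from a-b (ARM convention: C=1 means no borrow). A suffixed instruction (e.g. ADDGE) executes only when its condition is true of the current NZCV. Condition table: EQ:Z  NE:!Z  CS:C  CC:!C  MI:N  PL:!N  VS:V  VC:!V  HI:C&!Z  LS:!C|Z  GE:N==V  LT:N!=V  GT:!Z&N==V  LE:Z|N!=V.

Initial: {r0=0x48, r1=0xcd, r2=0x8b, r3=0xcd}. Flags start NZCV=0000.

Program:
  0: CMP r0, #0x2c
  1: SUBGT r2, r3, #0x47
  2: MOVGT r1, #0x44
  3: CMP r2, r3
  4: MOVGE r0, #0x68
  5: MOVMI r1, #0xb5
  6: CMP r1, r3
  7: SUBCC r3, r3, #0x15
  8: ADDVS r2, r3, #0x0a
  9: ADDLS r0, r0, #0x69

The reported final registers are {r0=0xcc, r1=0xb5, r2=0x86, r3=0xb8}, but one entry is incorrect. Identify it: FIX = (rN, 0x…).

FIX = (r0, 0xb1)

[0] flags=0010 → (cmp)
[1] flags=0010 GT?T → r2=0x86
[2] flags=0010 GT?T → r1=0x44
[3] flags=1000 → (cmp)
[4] flags=1000 GE?F → skip
[5] flags=1000 MI?T → r1=0xb5
[6] flags=1000 → (cmp)
[7] flags=1000 CC?T → r3=0xb8
[8] flags=1000 VS?F → skip
[9] flags=1000 LS?T → r0=0xb1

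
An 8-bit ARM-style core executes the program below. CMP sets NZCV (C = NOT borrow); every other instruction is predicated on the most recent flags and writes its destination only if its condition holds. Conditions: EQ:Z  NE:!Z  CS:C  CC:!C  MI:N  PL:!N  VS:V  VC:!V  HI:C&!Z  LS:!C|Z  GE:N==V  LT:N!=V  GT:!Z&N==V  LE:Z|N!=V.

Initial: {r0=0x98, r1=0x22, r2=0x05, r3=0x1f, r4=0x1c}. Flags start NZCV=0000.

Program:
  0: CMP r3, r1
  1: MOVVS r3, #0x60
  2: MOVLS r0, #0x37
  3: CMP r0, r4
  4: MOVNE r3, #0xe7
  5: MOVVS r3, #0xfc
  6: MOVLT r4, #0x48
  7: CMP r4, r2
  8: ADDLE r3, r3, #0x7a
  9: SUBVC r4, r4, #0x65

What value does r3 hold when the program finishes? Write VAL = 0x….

[0] flags=1000 → (cmp)
[1] flags=1000 VS?F → skip
[2] flags=1000 LS?T → r0=0x37
[3] flags=0010 → (cmp)
[4] flags=0010 NE?T → r3=0xe7
[5] flags=0010 VS?F → skip
[6] flags=0010 LT?F → skip
[7] flags=0010 → (cmp)
[8] flags=0010 LE?F → skip
[9] flags=0010 VC?T → r4=0xb7

VAL = 0xe7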